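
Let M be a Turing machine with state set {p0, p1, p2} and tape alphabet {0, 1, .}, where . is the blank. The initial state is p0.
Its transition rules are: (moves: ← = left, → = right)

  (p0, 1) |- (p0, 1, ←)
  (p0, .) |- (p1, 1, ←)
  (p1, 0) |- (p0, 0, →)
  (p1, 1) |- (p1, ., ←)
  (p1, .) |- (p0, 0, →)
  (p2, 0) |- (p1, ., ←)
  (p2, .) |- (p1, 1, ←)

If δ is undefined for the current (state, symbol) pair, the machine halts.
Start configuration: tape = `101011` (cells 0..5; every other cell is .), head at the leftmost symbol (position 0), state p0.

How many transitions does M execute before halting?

4

p0 | ..[1]01011   read 1 → write 1, move ←, go to p0
p0 | .[.]101011   read . → write 1, move ←, go to p1
p1 | [.]1101011   read . → write 0, move →, go to p0
p0 | 0[1]101011   read 1 → write 1, move ←, go to p0
p0 | [0]1101011
M halts after 4 transitions.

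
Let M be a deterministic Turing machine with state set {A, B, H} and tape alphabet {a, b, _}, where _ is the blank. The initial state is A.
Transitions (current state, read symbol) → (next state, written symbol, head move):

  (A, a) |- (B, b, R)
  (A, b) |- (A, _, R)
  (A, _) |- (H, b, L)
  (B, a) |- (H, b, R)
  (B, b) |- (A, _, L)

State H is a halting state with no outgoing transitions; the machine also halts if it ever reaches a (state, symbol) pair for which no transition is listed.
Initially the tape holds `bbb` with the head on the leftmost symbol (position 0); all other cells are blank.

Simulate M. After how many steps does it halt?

4

A | [b]bb_   read b → write _, move R, go to A
A | _[b]b_   read b → write _, move R, go to A
A | __[b]_   read b → write _, move R, go to A
A | ___[_]   read _ → write b, move L, go to H
H | __[_]b
M halts after 4 transitions.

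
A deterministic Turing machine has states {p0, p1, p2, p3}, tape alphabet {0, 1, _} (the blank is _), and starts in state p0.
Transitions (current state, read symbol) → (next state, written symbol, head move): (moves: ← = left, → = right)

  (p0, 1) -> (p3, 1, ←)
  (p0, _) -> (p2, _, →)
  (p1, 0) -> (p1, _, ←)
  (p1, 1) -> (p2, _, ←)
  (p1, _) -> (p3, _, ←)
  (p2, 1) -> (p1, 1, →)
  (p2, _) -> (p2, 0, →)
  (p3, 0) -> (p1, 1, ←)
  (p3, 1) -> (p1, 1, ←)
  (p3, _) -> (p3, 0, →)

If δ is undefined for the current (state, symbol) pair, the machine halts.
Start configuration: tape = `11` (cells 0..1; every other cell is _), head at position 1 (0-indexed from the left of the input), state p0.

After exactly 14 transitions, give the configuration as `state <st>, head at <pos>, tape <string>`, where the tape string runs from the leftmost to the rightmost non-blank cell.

p0 | ____1[1]   read 1 → write 1, move ←, go to p3
p3 | ____[1]1   read 1 → write 1, move ←, go to p1
p1 | ___[_]11   read _ → write _, move ←, go to p3
p3 | __[_]_11   read _ → write 0, move →, go to p3
p3 | __0[_]11   read _ → write 0, move →, go to p3
p3 | __00[1]1   read 1 → write 1, move ←, go to p1
p1 | __0[0]11   read 0 → write _, move ←, go to p1
p1 | __[0]_11   read 0 → write _, move ←, go to p1
p1 | _[_]__11   read _ → write _, move ←, go to p3
p3 | [_]___11   read _ → write 0, move →, go to p3
p3 | 0[_]__11   read _ → write 0, move →, go to p3
p3 | 00[_]_11   read _ → write 0, move →, go to p3
p3 | 000[_]11   read _ → write 0, move →, go to p3
p3 | 0000[1]1   read 1 → write 1, move ←, go to p1
p1 | 000[0]11
After 14 steps: state p1, head at -1, tape 000011.

state p1, head at -1, tape 000011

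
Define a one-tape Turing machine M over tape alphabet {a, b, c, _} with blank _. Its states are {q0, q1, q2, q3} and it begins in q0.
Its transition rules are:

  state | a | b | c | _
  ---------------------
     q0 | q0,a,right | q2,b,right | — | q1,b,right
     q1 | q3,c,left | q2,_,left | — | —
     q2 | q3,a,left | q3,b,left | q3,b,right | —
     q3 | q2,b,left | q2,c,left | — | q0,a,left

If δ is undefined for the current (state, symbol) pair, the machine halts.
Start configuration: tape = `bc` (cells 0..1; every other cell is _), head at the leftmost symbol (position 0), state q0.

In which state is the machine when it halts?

q2

q0 | ___[b]c_   read b → write b, move right, go to q2
q2 | ___b[c]_   read c → write b, move right, go to q3
q3 | ___bb[_]   read _ → write a, move left, go to q0
q0 | ___b[b]a   read b → write b, move right, go to q2
q2 | ___bb[a]   read a → write a, move left, go to q3
q3 | ___b[b]a   read b → write c, move left, go to q2
q2 | ___[b]ca   read b → write b, move left, go to q3
q3 | __[_]bca   read _ → write a, move left, go to q0
q0 | _[_]abca   read _ → write b, move right, go to q1
q1 | _b[a]bca   read a → write c, move left, go to q3
q3 | _[b]cbca   read b → write c, move left, go to q2
q2 | [_]ccbca
No transition is defined for (q2, _); M halts in state q2.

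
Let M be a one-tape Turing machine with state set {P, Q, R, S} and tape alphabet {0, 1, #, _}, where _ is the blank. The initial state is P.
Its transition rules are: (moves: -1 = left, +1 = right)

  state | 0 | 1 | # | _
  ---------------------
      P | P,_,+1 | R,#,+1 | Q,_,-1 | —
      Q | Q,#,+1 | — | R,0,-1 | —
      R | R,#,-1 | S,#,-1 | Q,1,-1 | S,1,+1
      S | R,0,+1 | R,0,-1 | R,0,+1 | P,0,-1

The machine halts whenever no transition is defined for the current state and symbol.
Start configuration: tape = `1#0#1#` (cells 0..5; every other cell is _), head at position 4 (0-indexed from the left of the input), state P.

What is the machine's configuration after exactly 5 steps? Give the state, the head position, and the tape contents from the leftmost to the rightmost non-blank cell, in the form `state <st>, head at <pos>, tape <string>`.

state Q, head at 3, tape 1##101

P | 1#0#[1]#   read 1 → write #, move +1, go to R
R | 1#0##[#]   read # → write 1, move -1, go to Q
Q | 1#0#[#]1   read # → write 0, move -1, go to R
R | 1#0[#]01   read # → write 1, move -1, go to Q
Q | 1#[0]101   read 0 → write #, move +1, go to Q
Q | 1##[1]01
After 5 steps: state Q, head at 3, tape 1##101.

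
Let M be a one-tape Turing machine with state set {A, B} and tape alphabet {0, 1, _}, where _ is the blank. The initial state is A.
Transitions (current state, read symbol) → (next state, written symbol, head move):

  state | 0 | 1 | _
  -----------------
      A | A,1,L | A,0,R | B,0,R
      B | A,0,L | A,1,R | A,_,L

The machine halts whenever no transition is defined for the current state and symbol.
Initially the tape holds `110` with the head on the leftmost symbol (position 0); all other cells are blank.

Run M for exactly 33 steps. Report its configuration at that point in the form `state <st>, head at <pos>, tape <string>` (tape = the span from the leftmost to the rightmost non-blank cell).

state A, head at 5, tape 0100000

state=A head=0 tape=__[1]10___   (A,1)→(A,0,R)
state=A head=1 tape=__0[1]0___   (A,1)→(A,0,R)
state=A head=2 tape=__00[0]___   (A,0)→(A,1,L)
state=A head=1 tape=__0[0]1___   (A,0)→(A,1,L)
state=A head=0 tape=__[0]11___   (A,0)→(A,1,L)
state=A head=-1 tape=_[_]111___   (A,_)→(B,0,R)
state=B head=0 tape=_0[1]11___   (B,1)→(A,1,R)
state=A head=1 tape=_01[1]1___   (A,1)→(A,0,R)
state=A head=2 tape=_010[1]___   (A,1)→(A,0,R)
state=A head=3 tape=_0100[_]__   (A,_)→(B,0,R)
state=B head=4 tape=_01000[_]_   (B,_)→(A,_,L)
state=A head=3 tape=_0100[0]__   (A,0)→(A,1,L)
state=A head=2 tape=_010[0]1__   (A,0)→(A,1,L)
state=A head=1 tape=_01[0]11__   (A,0)→(A,1,L)
state=A head=0 tape=_0[1]111__   (A,1)→(A,0,R)
state=A head=1 tape=_00[1]11__   (A,1)→(A,0,R)
state=A head=2 tape=_000[1]1__   (A,1)→(A,0,R)
state=A head=3 tape=_0000[1]__   (A,1)→(A,0,R)
state=A head=4 tape=_00000[_]_   (A,_)→(B,0,R)
state=B head=5 tape=_000000[_]   (B,_)→(A,_,L)
state=A head=4 tape=_00000[0]_   (A,0)→(A,1,L)
state=A head=3 tape=_0000[0]1_   (A,0)→(A,1,L)
state=A head=2 tape=_000[0]11_   (A,0)→(A,1,L)
state=A head=1 tape=_00[0]111_   (A,0)→(A,1,L)
state=A head=0 tape=_0[0]1111_   (A,0)→(A,1,L)
state=A head=-1 tape=_[0]11111_   (A,0)→(A,1,L)
state=A head=-2 tape=[_]111111_   (A,_)→(B,0,R)
state=B head=-1 tape=0[1]11111_   (B,1)→(A,1,R)
state=A head=0 tape=01[1]1111_   (A,1)→(A,0,R)
state=A head=1 tape=010[1]111_   (A,1)→(A,0,R)
state=A head=2 tape=0100[1]11_   (A,1)→(A,0,R)
state=A head=3 tape=01000[1]1_   (A,1)→(A,0,R)
state=A head=4 tape=010000[1]_   (A,1)→(A,0,R)
state=A head=5 tape=0100000[_]
After 33 steps: state A, head at 5, tape 0100000.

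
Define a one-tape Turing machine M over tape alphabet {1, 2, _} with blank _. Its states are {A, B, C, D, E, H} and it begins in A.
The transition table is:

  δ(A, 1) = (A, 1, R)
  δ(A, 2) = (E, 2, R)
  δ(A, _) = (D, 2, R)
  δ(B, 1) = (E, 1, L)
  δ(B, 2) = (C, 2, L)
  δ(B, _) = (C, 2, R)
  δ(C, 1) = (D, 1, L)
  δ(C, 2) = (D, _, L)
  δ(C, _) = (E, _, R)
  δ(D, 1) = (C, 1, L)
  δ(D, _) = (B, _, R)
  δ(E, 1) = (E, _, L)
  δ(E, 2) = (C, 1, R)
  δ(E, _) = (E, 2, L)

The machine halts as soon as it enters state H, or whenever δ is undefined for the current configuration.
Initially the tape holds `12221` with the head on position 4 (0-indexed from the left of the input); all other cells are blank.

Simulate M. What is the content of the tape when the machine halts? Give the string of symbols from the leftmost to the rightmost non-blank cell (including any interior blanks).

A | 1222[1]_____   read 1 → write 1, move R, go to A
A | 12221[_]____   read _ → write 2, move R, go to D
D | 122212[_]___   read _ → write _, move R, go to B
B | 122212_[_]__   read _ → write 2, move R, go to C
C | 122212_2[_]_   read _ → write _, move R, go to E
E | 122212_2_[_]   read _ → write 2, move L, go to E
E | 122212_2[_]2   read _ → write 2, move L, go to E
E | 122212_[2]22   read 2 → write 1, move R, go to C
C | 122212_1[2]2   read 2 → write _, move L, go to D
D | 122212_[1]_2   read 1 → write 1, move L, go to C
C | 122212[_]1_2   read _ → write _, move R, go to E
E | 122212_[1]_2   read 1 → write _, move L, go to E
E | 122212[_]__2   read _ → write 2, move L, go to E
E | 12221[2]2__2   read 2 → write 1, move R, go to C
C | 122211[2]__2   read 2 → write _, move L, go to D
D | 12221[1]___2   read 1 → write 1, move L, go to C
C | 1222[1]1___2   read 1 → write 1, move L, go to D
D | 122[2]11___2
The non-blank tape span at halt is 122211___2.

122211___2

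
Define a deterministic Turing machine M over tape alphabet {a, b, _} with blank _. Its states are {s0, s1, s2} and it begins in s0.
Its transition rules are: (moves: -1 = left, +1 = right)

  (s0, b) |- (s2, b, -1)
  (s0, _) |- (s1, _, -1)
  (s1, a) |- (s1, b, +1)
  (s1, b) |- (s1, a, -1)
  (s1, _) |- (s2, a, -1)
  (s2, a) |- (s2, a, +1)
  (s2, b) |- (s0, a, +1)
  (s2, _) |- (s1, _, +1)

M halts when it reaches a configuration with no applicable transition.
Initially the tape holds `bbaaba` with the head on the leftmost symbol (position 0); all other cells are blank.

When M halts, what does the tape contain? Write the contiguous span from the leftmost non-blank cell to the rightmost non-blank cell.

s0 | ____[b]baaba_   read b → write b, move -1, go to s2
s2 | ___[_]bbaaba_   read _ → write _, move +1, go to s1
s1 | ____[b]baaba_   read b → write a, move -1, go to s1
s1 | ___[_]abaaba_   read _ → write a, move -1, go to s2
s2 | __[_]aabaaba_   read _ → write _, move +1, go to s1
s1 | ___[a]abaaba_   read a → write b, move +1, go to s1
s1 | ___b[a]baaba_   read a → write b, move +1, go to s1
s1 | ___bb[b]aaba_   read b → write a, move -1, go to s1
s1 | ___b[b]aaaba_   read b → write a, move -1, go to s1
s1 | ___[b]aaaaba_   read b → write a, move -1, go to s1
s1 | __[_]aaaaaba_   read _ → write a, move -1, go to s2
s2 | _[_]aaaaaaba_   read _ → write _, move +1, go to s1
s1 | __[a]aaaaaba_   read a → write b, move +1, go to s1
s1 | __b[a]aaaaba_   read a → write b, move +1, go to s1
s1 | __bb[a]aaaba_   read a → write b, move +1, go to s1
s1 | __bbb[a]aaba_   read a → write b, move +1, go to s1
s1 | __bbbb[a]aba_   read a → write b, move +1, go to s1
s1 | __bbbbb[a]ba_   read a → write b, move +1, go to s1
s1 | __bbbbbb[b]a_   read b → write a, move -1, go to s1
s1 | __bbbbb[b]aa_   read b → write a, move -1, go to s1
s1 | __bbbb[b]aaa_   read b → write a, move -1, go to s1
s1 | __bbb[b]aaaa_   read b → write a, move -1, go to s1
s1 | __bb[b]aaaaa_   read b → write a, move -1, go to s1
s1 | __b[b]aaaaaa_   read b → write a, move -1, go to s1
s1 | __[b]aaaaaaa_   read b → write a, move -1, go to s1
s1 | _[_]aaaaaaaa_   read _ → write a, move -1, go to s2
s2 | [_]aaaaaaaaa_   read _ → write _, move +1, go to s1
s1 | _[a]aaaaaaaa_   read a → write b, move +1, go to s1
s1 | _b[a]aaaaaaa_   read a → write b, move +1, go to s1
s1 | _bb[a]aaaaaa_   read a → write b, move +1, go to s1
s1 | _bbb[a]aaaaa_   read a → write b, move +1, go to s1
s1 | _bbbb[a]aaaa_   read a → write b, move +1, go to s1
s1 | _bbbbb[a]aaa_   read a → write b, move +1, go to s1
s1 | _bbbbbb[a]aa_   read a → write b, move +1, go to s1
s1 | _bbbbbbb[a]a_   read a → write b, move +1, go to s1
s1 | _bbbbbbbb[a]_   read a → write b, move +1, go to s1
s1 | _bbbbbbbbb[_]   read _ → write a, move -1, go to s2
s2 | _bbbbbbbb[b]a   read b → write a, move +1, go to s0
s0 | _bbbbbbbba[a]
The non-blank tape span at halt is bbbbbbbbaa.

bbbbbbbbaa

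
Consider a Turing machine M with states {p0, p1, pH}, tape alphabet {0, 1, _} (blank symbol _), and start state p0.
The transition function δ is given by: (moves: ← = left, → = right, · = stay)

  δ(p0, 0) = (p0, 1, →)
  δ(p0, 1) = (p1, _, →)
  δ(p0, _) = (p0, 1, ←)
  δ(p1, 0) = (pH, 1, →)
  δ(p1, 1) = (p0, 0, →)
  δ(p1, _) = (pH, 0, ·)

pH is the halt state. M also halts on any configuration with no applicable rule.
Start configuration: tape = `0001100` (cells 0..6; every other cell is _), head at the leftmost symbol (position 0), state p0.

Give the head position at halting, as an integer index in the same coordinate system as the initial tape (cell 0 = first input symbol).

p0 | [0]001100___   read 0 → write 1, move →, go to p0
p0 | 1[0]01100___   read 0 → write 1, move →, go to p0
p0 | 11[0]1100___   read 0 → write 1, move →, go to p0
p0 | 111[1]100___   read 1 → write _, move →, go to p1
p1 | 111_[1]00___   read 1 → write 0, move →, go to p0
p0 | 111_0[0]0___   read 0 → write 1, move →, go to p0
p0 | 111_01[0]___   read 0 → write 1, move →, go to p0
p0 | 111_011[_]__   read _ → write 1, move ←, go to p0
p0 | 111_01[1]1__   read 1 → write _, move →, go to p1
p1 | 111_01_[1]__   read 1 → write 0, move →, go to p0
p0 | 111_01_0[_]_   read _ → write 1, move ←, go to p0
p0 | 111_01_[0]1_   read 0 → write 1, move →, go to p0
p0 | 111_01_1[1]_   read 1 → write _, move →, go to p1
p1 | 111_01_1_[_]   read _ → write 0, move ·, go to pH
pH | 111_01_1_[0]
At halt the head is at cell 9.

9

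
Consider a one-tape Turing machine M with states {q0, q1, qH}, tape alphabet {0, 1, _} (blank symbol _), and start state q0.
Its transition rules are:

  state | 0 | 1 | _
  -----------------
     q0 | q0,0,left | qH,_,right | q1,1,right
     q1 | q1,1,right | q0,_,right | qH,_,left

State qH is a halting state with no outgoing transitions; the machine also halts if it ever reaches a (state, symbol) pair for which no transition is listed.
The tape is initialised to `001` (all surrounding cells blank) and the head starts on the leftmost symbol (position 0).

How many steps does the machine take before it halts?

7

q0 | _[0]01__   read 0 → write 0, move left, go to q0
q0 | [_]001__   read _ → write 1, move right, go to q1
q1 | 1[0]01__   read 0 → write 1, move right, go to q1
q1 | 11[0]1__   read 0 → write 1, move right, go to q1
q1 | 111[1]__   read 1 → write _, move right, go to q0
q0 | 111_[_]_   read _ → write 1, move right, go to q1
q1 | 111_1[_]   read _ → write _, move left, go to qH
qH | 111_[1]_
M halts after 7 transitions.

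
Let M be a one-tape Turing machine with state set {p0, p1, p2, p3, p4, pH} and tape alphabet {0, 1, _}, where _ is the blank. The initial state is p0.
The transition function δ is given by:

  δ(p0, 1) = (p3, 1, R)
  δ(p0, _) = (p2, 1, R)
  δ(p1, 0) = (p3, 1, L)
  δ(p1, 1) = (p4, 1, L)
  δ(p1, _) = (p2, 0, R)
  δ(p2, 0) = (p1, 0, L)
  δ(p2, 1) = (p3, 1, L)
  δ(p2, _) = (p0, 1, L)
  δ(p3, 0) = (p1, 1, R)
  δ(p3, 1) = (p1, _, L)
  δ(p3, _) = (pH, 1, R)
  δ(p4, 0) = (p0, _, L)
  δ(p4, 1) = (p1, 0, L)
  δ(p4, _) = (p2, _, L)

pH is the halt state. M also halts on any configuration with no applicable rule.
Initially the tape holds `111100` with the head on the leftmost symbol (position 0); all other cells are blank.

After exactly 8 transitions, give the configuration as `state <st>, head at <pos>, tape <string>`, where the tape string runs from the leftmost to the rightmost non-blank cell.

p0 | ____[1]11100   read 1 → write 1, move R, go to p3
p3 | ____1[1]1100   read 1 → write _, move L, go to p1
p1 | ____[1]_1100   read 1 → write 1, move L, go to p4
p4 | ___[_]1_1100   read _ → write _, move L, go to p2
p2 | __[_]_1_1100   read _ → write 1, move L, go to p0
p0 | _[_]1_1_1100   read _ → write 1, move R, go to p2
p2 | _1[1]_1_1100   read 1 → write 1, move L, go to p3
p3 | _[1]1_1_1100   read 1 → write _, move L, go to p1
p1 | [_]_1_1_1100
After 8 steps: state p1, head at -4, tape 1_1_1100.

state p1, head at -4, tape 1_1_1100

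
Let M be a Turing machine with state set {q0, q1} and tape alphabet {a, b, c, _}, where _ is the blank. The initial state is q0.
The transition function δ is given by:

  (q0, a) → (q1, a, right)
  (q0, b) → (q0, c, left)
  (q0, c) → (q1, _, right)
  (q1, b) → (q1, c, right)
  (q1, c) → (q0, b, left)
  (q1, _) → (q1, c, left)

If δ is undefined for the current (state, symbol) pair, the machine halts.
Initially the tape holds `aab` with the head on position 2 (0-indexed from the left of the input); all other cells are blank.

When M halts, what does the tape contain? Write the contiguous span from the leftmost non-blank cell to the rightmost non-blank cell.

aa_bc

state=q0 head=2 tape=aa[b]__   (q0,b)→(q0,c,left)
state=q0 head=1 tape=a[a]c__   (q0,a)→(q1,a,right)
state=q1 head=2 tape=aa[c]__   (q1,c)→(q0,b,left)
state=q0 head=1 tape=a[a]b__   (q0,a)→(q1,a,right)
state=q1 head=2 tape=aa[b]__   (q1,b)→(q1,c,right)
state=q1 head=3 tape=aac[_]_   (q1,_)→(q1,c,left)
state=q1 head=2 tape=aa[c]c_   (q1,c)→(q0,b,left)
state=q0 head=1 tape=a[a]bc_   (q0,a)→(q1,a,right)
state=q1 head=2 tape=aa[b]c_   (q1,b)→(q1,c,right)
state=q1 head=3 tape=aac[c]_   (q1,c)→(q0,b,left)
state=q0 head=2 tape=aa[c]b_   (q0,c)→(q1,_,right)
state=q1 head=3 tape=aa_[b]_   (q1,b)→(q1,c,right)
state=q1 head=4 tape=aa_c[_]   (q1,_)→(q1,c,left)
state=q1 head=3 tape=aa_[c]c   (q1,c)→(q0,b,left)
state=q0 head=2 tape=aa[_]bc
The non-blank tape span at halt is aa_bc.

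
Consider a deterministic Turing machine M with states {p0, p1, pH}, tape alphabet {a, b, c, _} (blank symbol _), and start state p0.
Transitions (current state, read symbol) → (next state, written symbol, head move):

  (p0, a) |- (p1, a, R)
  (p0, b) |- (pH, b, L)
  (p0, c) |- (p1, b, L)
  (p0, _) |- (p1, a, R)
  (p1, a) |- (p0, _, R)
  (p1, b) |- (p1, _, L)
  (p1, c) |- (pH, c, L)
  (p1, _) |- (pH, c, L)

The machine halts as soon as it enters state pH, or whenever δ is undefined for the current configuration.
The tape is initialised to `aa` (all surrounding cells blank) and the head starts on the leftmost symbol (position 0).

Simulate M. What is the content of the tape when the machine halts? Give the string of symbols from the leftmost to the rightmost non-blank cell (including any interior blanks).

a_ac

p0 | [a]a__   read a → write a, move R, go to p1
p1 | a[a]__   read a → write _, move R, go to p0
p0 | a_[_]_   read _ → write a, move R, go to p1
p1 | a_a[_]   read _ → write c, move L, go to pH
pH | a_[a]c
The non-blank tape span at halt is a_ac.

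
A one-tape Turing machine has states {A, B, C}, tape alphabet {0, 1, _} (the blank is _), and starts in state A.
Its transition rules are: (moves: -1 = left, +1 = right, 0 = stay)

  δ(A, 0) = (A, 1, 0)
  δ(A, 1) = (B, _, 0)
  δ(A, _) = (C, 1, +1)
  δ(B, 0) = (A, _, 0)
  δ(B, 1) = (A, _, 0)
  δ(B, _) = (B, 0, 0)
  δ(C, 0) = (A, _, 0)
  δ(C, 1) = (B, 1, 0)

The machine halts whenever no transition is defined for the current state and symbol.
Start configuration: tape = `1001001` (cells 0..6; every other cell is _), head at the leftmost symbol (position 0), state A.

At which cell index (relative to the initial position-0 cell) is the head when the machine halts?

state=A head=0 tape=[1]001001_   (A,1)→(B,_,0)
state=B head=0 tape=[_]001001_   (B,_)→(B,0,0)
state=B head=0 tape=[0]001001_   (B,0)→(A,_,0)
state=A head=0 tape=[_]001001_   (A,_)→(C,1,+1)
state=C head=1 tape=1[0]01001_   (C,0)→(A,_,0)
state=A head=1 tape=1[_]01001_   (A,_)→(C,1,+1)
state=C head=2 tape=11[0]1001_   (C,0)→(A,_,0)
state=A head=2 tape=11[_]1001_   (A,_)→(C,1,+1)
state=C head=3 tape=111[1]001_   (C,1)→(B,1,0)
state=B head=3 tape=111[1]001_   (B,1)→(A,_,0)
state=A head=3 tape=111[_]001_   (A,_)→(C,1,+1)
state=C head=4 tape=1111[0]01_   (C,0)→(A,_,0)
state=A head=4 tape=1111[_]01_   (A,_)→(C,1,+1)
state=C head=5 tape=11111[0]1_   (C,0)→(A,_,0)
state=A head=5 tape=11111[_]1_   (A,_)→(C,1,+1)
state=C head=6 tape=111111[1]_   (C,1)→(B,1,0)
state=B head=6 tape=111111[1]_   (B,1)→(A,_,0)
state=A head=6 tape=111111[_]_   (A,_)→(C,1,+1)
state=C head=7 tape=1111111[_]
At halt the head is at cell 7.

7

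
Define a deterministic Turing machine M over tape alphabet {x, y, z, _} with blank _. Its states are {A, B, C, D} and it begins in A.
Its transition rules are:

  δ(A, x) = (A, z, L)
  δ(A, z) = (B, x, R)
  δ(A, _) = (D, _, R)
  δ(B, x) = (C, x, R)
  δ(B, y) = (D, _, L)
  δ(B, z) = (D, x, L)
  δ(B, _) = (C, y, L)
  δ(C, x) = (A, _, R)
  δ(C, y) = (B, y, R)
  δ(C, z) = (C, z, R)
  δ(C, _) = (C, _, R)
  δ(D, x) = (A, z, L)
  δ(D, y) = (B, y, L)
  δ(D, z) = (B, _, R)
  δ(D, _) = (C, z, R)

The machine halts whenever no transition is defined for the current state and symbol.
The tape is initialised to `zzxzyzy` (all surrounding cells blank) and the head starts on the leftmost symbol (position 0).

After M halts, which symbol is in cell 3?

y

A | _[z]zxzyzy   read z → write x, move R, go to B
B | _x[z]xzyzy   read z → write x, move L, go to D
D | _[x]xxzyzy   read x → write z, move L, go to A
A | [_]zxxzyzy   read _ → write _, move R, go to D
D | _[z]xxzyzy   read z → write _, move R, go to B
B | __[x]xzyzy   read x → write x, move R, go to C
C | __x[x]zyzy   read x → write _, move R, go to A
A | __x_[z]yzy   read z → write x, move R, go to B
B | __x_x[y]zy   read y → write _, move L, go to D
D | __x_[x]_zy   read x → write z, move L, go to A
A | __x[_]z_zy   read _ → write _, move R, go to D
D | __x_[z]_zy   read z → write _, move R, go to B
B | __x__[_]zy   read _ → write y, move L, go to C
C | __x_[_]yzy   read _ → write _, move R, go to C
C | __x__[y]zy   read y → write y, move R, go to B
B | __x__y[z]y   read z → write x, move L, go to D
D | __x__[y]xy   read y → write y, move L, go to B
B | __x_[_]yxy   read _ → write y, move L, go to C
C | __x[_]yyxy   read _ → write _, move R, go to C
C | __x_[y]yxy   read y → write y, move R, go to B
B | __x_y[y]xy   read y → write _, move L, go to D
D | __x_[y]_xy   read y → write y, move L, go to B
B | __x[_]y_xy   read _ → write y, move L, go to C
C | __[x]yy_xy   read x → write _, move R, go to A
A | ___[y]y_xy
Cell 3 holds y when M halts.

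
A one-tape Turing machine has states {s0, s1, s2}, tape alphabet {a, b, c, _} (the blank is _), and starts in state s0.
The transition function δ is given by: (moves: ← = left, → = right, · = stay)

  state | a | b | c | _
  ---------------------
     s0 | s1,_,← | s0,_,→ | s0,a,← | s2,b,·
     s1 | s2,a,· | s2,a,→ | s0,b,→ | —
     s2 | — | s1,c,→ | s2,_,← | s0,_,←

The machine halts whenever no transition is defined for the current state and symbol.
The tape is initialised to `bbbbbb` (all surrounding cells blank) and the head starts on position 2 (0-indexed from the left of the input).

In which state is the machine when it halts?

s1

state=s0 head=2 tape=bb[b]bbb__   (s0,b)→(s0,_,→)
state=s0 head=3 tape=bb_[b]bb__   (s0,b)→(s0,_,→)
state=s0 head=4 tape=bb__[b]b__   (s0,b)→(s0,_,→)
state=s0 head=5 tape=bb___[b]__   (s0,b)→(s0,_,→)
state=s0 head=6 tape=bb____[_]_   (s0,_)→(s2,b,·)
state=s2 head=6 tape=bb____[b]_   (s2,b)→(s1,c,→)
state=s1 head=7 tape=bb____c[_]
No transition is defined for (s1, _); M halts in state s1.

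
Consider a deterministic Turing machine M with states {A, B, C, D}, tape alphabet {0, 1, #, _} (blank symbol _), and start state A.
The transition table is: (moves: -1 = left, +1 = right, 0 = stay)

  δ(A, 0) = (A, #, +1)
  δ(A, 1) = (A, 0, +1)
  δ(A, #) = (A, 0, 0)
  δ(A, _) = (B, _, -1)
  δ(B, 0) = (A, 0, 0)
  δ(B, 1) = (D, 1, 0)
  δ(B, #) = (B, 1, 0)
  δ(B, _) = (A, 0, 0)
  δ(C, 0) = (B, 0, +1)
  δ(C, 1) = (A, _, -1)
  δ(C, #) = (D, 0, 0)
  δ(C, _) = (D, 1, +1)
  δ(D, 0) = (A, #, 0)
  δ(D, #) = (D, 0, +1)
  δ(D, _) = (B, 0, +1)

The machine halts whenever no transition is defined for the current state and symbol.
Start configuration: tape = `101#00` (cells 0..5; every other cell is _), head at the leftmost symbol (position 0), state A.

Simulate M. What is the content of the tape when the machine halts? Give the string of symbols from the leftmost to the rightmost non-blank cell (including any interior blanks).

0#0##1

A | [1]01#00_   read 1 → write 0, move +1, go to A
A | 0[0]1#00_   read 0 → write #, move +1, go to A
A | 0#[1]#00_   read 1 → write 0, move +1, go to A
A | 0#0[#]00_   read # → write 0, move 0, go to A
A | 0#0[0]00_   read 0 → write #, move +1, go to A
A | 0#0#[0]0_   read 0 → write #, move +1, go to A
A | 0#0##[0]_   read 0 → write #, move +1, go to A
A | 0#0###[_]   read _ → write _, move -1, go to B
B | 0#0##[#]_   read # → write 1, move 0, go to B
B | 0#0##[1]_   read 1 → write 1, move 0, go to D
D | 0#0##[1]_
The non-blank tape span at halt is 0#0##1.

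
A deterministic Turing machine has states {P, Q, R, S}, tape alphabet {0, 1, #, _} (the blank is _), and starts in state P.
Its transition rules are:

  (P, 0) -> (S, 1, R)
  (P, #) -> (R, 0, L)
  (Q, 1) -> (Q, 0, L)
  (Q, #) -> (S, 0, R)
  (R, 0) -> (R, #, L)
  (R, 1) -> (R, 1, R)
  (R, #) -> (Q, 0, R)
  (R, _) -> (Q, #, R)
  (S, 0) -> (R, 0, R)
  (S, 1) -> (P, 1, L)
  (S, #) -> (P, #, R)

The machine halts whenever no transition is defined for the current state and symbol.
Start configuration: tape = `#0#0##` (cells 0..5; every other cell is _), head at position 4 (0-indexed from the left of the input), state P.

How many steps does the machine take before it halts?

6

state=P head=4 tape=#0#0[#]#_   (P,#)→(R,0,L)
state=R head=3 tape=#0#[0]0#_   (R,0)→(R,#,L)
state=R head=2 tape=#0[#]#0#_   (R,#)→(Q,0,R)
state=Q head=3 tape=#00[#]0#_   (Q,#)→(S,0,R)
state=S head=4 tape=#000[0]#_   (S,0)→(R,0,R)
state=R head=5 tape=#0000[#]_   (R,#)→(Q,0,R)
state=Q head=6 tape=#00000[_]
M halts after 6 transitions.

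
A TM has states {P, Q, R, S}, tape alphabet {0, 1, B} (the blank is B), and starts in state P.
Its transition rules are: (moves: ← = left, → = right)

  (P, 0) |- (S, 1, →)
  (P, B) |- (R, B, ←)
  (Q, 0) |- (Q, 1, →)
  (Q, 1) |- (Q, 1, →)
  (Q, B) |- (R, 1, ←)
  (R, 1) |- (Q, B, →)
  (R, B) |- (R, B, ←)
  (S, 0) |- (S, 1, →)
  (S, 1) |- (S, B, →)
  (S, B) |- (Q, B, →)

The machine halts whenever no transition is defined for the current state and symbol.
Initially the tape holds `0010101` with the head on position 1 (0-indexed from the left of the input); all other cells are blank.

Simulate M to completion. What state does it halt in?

state=P head=1 tape=0[0]10101BB   (P,0)→(S,1,→)
state=S head=2 tape=01[1]0101BB   (S,1)→(S,B,→)
state=S head=3 tape=01B[0]101BB   (S,0)→(S,1,→)
state=S head=4 tape=01B1[1]01BB   (S,1)→(S,B,→)
state=S head=5 tape=01B1B[0]1BB   (S,0)→(S,1,→)
state=S head=6 tape=01B1B1[1]BB   (S,1)→(S,B,→)
state=S head=7 tape=01B1B1B[B]B   (S,B)→(Q,B,→)
state=Q head=8 tape=01B1B1BB[B]   (Q,B)→(R,1,←)
state=R head=7 tape=01B1B1B[B]1   (R,B)→(R,B,←)
state=R head=6 tape=01B1B1[B]B1   (R,B)→(R,B,←)
state=R head=5 tape=01B1B[1]BB1   (R,1)→(Q,B,→)
state=Q head=6 tape=01B1BB[B]B1   (Q,B)→(R,1,←)
state=R head=5 tape=01B1B[B]1B1   (R,B)→(R,B,←)
state=R head=4 tape=01B1[B]B1B1   (R,B)→(R,B,←)
state=R head=3 tape=01B[1]BB1B1   (R,1)→(Q,B,→)
state=Q head=4 tape=01BB[B]B1B1   (Q,B)→(R,1,←)
state=R head=3 tape=01B[B]1B1B1   (R,B)→(R,B,←)
state=R head=2 tape=01[B]B1B1B1   (R,B)→(R,B,←)
state=R head=1 tape=0[1]BB1B1B1   (R,1)→(Q,B,→)
state=Q head=2 tape=0B[B]B1B1B1   (Q,B)→(R,1,←)
state=R head=1 tape=0[B]1B1B1B1   (R,B)→(R,B,←)
state=R head=0 tape=[0]B1B1B1B1
No transition is defined for (R, 0); M halts in state R.

R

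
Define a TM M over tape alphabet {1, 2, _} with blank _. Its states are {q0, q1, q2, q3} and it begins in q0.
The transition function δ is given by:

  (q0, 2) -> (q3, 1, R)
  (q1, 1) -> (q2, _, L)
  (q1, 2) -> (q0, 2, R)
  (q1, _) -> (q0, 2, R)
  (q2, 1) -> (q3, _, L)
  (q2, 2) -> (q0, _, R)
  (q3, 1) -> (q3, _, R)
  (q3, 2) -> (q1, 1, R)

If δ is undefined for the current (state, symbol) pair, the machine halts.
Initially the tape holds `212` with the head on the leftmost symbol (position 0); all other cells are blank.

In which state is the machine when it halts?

q0 | [2]12__   read 2 → write 1, move R, go to q3
q3 | 1[1]2__   read 1 → write _, move R, go to q3
q3 | 1_[2]__   read 2 → write 1, move R, go to q1
q1 | 1_1[_]_   read _ → write 2, move R, go to q0
q0 | 1_12[_]
No transition is defined for (q0, _); M halts in state q0.

q0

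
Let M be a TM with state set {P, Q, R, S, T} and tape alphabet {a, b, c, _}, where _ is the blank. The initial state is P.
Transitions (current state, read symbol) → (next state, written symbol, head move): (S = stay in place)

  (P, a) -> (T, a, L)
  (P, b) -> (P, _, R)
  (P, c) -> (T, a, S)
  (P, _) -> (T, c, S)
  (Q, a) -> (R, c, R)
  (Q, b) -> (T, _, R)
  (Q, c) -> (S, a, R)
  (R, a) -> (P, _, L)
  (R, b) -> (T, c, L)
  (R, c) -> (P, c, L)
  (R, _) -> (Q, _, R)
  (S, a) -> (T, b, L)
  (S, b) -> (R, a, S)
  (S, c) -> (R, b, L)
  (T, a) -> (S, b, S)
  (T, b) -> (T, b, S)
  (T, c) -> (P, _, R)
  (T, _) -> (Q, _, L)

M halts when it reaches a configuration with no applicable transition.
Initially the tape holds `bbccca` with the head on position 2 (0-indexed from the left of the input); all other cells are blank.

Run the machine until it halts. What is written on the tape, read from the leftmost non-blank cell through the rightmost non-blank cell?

b____a

state=P head=2 tape=bb[c]cca   (P,c)→(T,a,S)
state=T head=2 tape=bb[a]cca   (T,a)→(S,b,S)
state=S head=2 tape=bb[b]cca   (S,b)→(R,a,S)
state=R head=2 tape=bb[a]cca   (R,a)→(P,_,L)
state=P head=1 tape=b[b]_cca   (P,b)→(P,_,R)
state=P head=2 tape=b_[_]cca   (P,_)→(T,c,S)
state=T head=2 tape=b_[c]cca   (T,c)→(P,_,R)
state=P head=3 tape=b__[c]ca   (P,c)→(T,a,S)
state=T head=3 tape=b__[a]ca   (T,a)→(S,b,S)
state=S head=3 tape=b__[b]ca   (S,b)→(R,a,S)
state=R head=3 tape=b__[a]ca   (R,a)→(P,_,L)
state=P head=2 tape=b_[_]_ca   (P,_)→(T,c,S)
state=T head=2 tape=b_[c]_ca   (T,c)→(P,_,R)
state=P head=3 tape=b__[_]ca   (P,_)→(T,c,S)
state=T head=3 tape=b__[c]ca   (T,c)→(P,_,R)
state=P head=4 tape=b___[c]a   (P,c)→(T,a,S)
state=T head=4 tape=b___[a]a   (T,a)→(S,b,S)
state=S head=4 tape=b___[b]a   (S,b)→(R,a,S)
state=R head=4 tape=b___[a]a   (R,a)→(P,_,L)
state=P head=3 tape=b__[_]_a   (P,_)→(T,c,S)
state=T head=3 tape=b__[c]_a   (T,c)→(P,_,R)
state=P head=4 tape=b___[_]a   (P,_)→(T,c,S)
state=T head=4 tape=b___[c]a   (T,c)→(P,_,R)
state=P head=5 tape=b____[a]   (P,a)→(T,a,L)
state=T head=4 tape=b___[_]a   (T,_)→(Q,_,L)
state=Q head=3 tape=b__[_]_a
The non-blank tape span at halt is b____a.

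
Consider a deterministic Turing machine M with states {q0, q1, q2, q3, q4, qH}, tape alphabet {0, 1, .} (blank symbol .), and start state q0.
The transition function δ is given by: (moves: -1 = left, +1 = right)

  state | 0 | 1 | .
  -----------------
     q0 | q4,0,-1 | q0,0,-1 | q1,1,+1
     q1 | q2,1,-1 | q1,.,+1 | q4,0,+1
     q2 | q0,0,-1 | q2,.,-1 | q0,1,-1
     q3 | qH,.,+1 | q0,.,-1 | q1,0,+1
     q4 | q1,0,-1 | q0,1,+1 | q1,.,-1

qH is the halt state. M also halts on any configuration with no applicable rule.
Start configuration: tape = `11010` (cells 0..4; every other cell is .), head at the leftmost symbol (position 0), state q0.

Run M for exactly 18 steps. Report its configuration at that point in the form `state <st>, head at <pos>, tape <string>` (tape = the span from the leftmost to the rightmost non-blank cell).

state q0, head at -4, tape 11000010

state=q0 head=0 tape=....[1]1010   (q0,1)→(q0,0,-1)
state=q0 head=-1 tape=...[.]01010   (q0,.)→(q1,1,+1)
state=q1 head=0 tape=...1[0]1010   (q1,0)→(q2,1,-1)
state=q2 head=-1 tape=...[1]11010   (q2,1)→(q2,.,-1)
state=q2 head=-2 tape=..[.].11010   (q2,.)→(q0,1,-1)
state=q0 head=-3 tape=.[.]1.11010   (q0,.)→(q1,1,+1)
state=q1 head=-2 tape=.1[1].11010   (q1,1)→(q1,.,+1)
state=q1 head=-1 tape=.1.[.]11010   (q1,.)→(q4,0,+1)
state=q4 head=0 tape=.1.0[1]1010   (q4,1)→(q0,1,+1)
state=q0 head=1 tape=.1.01[1]010   (q0,1)→(q0,0,-1)
state=q0 head=0 tape=.1.0[1]0010   (q0,1)→(q0,0,-1)
state=q0 head=-1 tape=.1.[0]00010   (q0,0)→(q4,0,-1)
state=q4 head=-2 tape=.1[.]000010   (q4,.)→(q1,.,-1)
state=q1 head=-3 tape=.[1].000010   (q1,1)→(q1,.,+1)
state=q1 head=-2 tape=..[.]000010   (q1,.)→(q4,0,+1)
state=q4 head=-1 tape=..0[0]00010   (q4,0)→(q1,0,-1)
state=q1 head=-2 tape=..[0]000010   (q1,0)→(q2,1,-1)
state=q2 head=-3 tape=.[.]1000010   (q2,.)→(q0,1,-1)
state=q0 head=-4 tape=[.]11000010
After 18 steps: state q0, head at -4, tape 11000010.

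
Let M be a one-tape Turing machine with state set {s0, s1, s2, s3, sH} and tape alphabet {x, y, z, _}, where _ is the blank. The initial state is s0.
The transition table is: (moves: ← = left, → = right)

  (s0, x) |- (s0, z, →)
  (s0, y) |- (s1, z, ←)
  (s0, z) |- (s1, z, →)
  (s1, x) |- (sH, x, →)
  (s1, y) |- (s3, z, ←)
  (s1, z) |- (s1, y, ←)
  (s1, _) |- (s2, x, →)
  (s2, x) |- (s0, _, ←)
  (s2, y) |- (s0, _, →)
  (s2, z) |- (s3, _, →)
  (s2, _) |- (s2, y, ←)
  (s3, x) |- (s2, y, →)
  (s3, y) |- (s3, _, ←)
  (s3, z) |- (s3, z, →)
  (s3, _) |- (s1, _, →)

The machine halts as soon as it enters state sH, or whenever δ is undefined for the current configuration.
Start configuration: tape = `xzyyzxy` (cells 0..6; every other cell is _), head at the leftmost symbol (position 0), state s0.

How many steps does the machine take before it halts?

s0 | [x]zyyzxy___   read x → write z, move →, go to s0
s0 | z[z]yyzxy___   read z → write z, move →, go to s1
s1 | zz[y]yzxy___   read y → write z, move ←, go to s3
s3 | z[z]zyzxy___   read z → write z, move →, go to s3
s3 | zz[z]yzxy___   read z → write z, move →, go to s3
s3 | zzz[y]zxy___   read y → write _, move ←, go to s3
s3 | zz[z]_zxy___   read z → write z, move →, go to s3
s3 | zzz[_]zxy___   read _ → write _, move →, go to s1
s1 | zzz_[z]xy___   read z → write y, move ←, go to s1
s1 | zzz[_]yxy___   read _ → write x, move →, go to s2
s2 | zzzx[y]xy___   read y → write _, move →, go to s0
s0 | zzzx_[x]y___   read x → write z, move →, go to s0
s0 | zzzx_z[y]___   read y → write z, move ←, go to s1
s1 | zzzx_[z]z___   read z → write y, move ←, go to s1
s1 | zzzx[_]yz___   read _ → write x, move →, go to s2
s2 | zzzxx[y]z___   read y → write _, move →, go to s0
s0 | zzzxx_[z]___   read z → write z, move →, go to s1
s1 | zzzxx_z[_]__   read _ → write x, move →, go to s2
s2 | zzzxx_zx[_]_   read _ → write y, move ←, go to s2
s2 | zzzxx_z[x]y_   read x → write _, move ←, go to s0
s0 | zzzxx_[z]_y_   read z → write z, move →, go to s1
s1 | zzzxx_z[_]y_   read _ → write x, move →, go to s2
s2 | zzzxx_zx[y]_   read y → write _, move →, go to s0
s0 | zzzxx_zx_[_]
M halts after 23 transitions.

23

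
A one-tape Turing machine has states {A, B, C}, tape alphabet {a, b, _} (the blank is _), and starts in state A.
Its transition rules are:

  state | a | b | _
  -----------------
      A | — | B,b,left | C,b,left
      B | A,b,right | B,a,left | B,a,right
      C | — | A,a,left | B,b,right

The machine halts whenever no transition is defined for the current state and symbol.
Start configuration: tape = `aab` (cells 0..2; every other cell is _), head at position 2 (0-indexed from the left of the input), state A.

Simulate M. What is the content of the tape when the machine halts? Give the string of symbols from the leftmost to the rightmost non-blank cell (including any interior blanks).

state=A head=2 tape=aa[b]   (A,b)→(B,b,left)
state=B head=1 tape=a[a]b   (B,a)→(A,b,right)
state=A head=2 tape=ab[b]   (A,b)→(B,b,left)
state=B head=1 tape=a[b]b   (B,b)→(B,a,left)
state=B head=0 tape=[a]ab   (B,a)→(A,b,right)
state=A head=1 tape=b[a]b
The non-blank tape span at halt is bab.

bab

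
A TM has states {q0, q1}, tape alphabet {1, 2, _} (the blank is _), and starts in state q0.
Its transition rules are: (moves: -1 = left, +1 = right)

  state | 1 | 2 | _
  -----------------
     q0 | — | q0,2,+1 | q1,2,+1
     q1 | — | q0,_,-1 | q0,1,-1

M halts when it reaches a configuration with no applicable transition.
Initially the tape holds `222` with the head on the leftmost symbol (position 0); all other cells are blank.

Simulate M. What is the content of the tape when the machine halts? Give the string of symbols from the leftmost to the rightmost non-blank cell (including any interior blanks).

22221

state=q0 head=0 tape=[2]22__   (q0,2)→(q0,2,+1)
state=q0 head=1 tape=2[2]2__   (q0,2)→(q0,2,+1)
state=q0 head=2 tape=22[2]__   (q0,2)→(q0,2,+1)
state=q0 head=3 tape=222[_]_   (q0,_)→(q1,2,+1)
state=q1 head=4 tape=2222[_]   (q1,_)→(q0,1,-1)
state=q0 head=3 tape=222[2]1   (q0,2)→(q0,2,+1)
state=q0 head=4 tape=2222[1]
The non-blank tape span at halt is 22221.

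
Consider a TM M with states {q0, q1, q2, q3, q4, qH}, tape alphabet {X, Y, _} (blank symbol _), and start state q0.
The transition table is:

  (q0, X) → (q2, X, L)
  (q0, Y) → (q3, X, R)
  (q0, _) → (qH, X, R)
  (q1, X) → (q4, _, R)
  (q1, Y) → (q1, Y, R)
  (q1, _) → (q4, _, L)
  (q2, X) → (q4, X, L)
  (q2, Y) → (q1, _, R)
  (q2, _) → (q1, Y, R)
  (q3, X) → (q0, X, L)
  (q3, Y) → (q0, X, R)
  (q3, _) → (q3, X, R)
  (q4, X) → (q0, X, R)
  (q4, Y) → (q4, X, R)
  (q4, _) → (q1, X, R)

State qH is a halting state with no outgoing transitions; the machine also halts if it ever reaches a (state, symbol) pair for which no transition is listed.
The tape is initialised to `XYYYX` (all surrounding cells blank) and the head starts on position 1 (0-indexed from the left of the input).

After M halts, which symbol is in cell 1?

state=q0 head=1 tape=_X[Y]YYX__   (q0,Y)→(q3,X,R)
state=q3 head=2 tape=_XX[Y]YX__   (q3,Y)→(q0,X,R)
state=q0 head=3 tape=_XXX[Y]X__   (q0,Y)→(q3,X,R)
state=q3 head=4 tape=_XXXX[X]__   (q3,X)→(q0,X,L)
state=q0 head=3 tape=_XXX[X]X__   (q0,X)→(q2,X,L)
state=q2 head=2 tape=_XX[X]XX__   (q2,X)→(q4,X,L)
state=q4 head=1 tape=_X[X]XXX__   (q4,X)→(q0,X,R)
state=q0 head=2 tape=_XX[X]XX__   (q0,X)→(q2,X,L)
state=q2 head=1 tape=_X[X]XXX__   (q2,X)→(q4,X,L)
state=q4 head=0 tape=_[X]XXXX__   (q4,X)→(q0,X,R)
state=q0 head=1 tape=_X[X]XXX__   (q0,X)→(q2,X,L)
state=q2 head=0 tape=_[X]XXXX__   (q2,X)→(q4,X,L)
state=q4 head=-1 tape=[_]XXXXX__   (q4,_)→(q1,X,R)
state=q1 head=0 tape=X[X]XXXX__   (q1,X)→(q4,_,R)
state=q4 head=1 tape=X_[X]XXX__   (q4,X)→(q0,X,R)
state=q0 head=2 tape=X_X[X]XX__   (q0,X)→(q2,X,L)
state=q2 head=1 tape=X_[X]XXX__   (q2,X)→(q4,X,L)
state=q4 head=0 tape=X[_]XXXX__   (q4,_)→(q1,X,R)
state=q1 head=1 tape=XX[X]XXX__   (q1,X)→(q4,_,R)
state=q4 head=2 tape=XX_[X]XX__   (q4,X)→(q0,X,R)
state=q0 head=3 tape=XX_X[X]X__   (q0,X)→(q2,X,L)
state=q2 head=2 tape=XX_[X]XX__   (q2,X)→(q4,X,L)
state=q4 head=1 tape=XX[_]XXX__   (q4,_)→(q1,X,R)
state=q1 head=2 tape=XXX[X]XX__   (q1,X)→(q4,_,R)
state=q4 head=3 tape=XXX_[X]X__   (q4,X)→(q0,X,R)
state=q0 head=4 tape=XXX_X[X]__   (q0,X)→(q2,X,L)
state=q2 head=3 tape=XXX_[X]X__   (q2,X)→(q4,X,L)
state=q4 head=2 tape=XXX[_]XX__   (q4,_)→(q1,X,R)
state=q1 head=3 tape=XXXX[X]X__   (q1,X)→(q4,_,R)
state=q4 head=4 tape=XXXX_[X]__   (q4,X)→(q0,X,R)
state=q0 head=5 tape=XXXX_X[_]_   (q0,_)→(qH,X,R)
state=qH head=6 tape=XXXX_XX[_]
Cell 1 holds X when M halts.

X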